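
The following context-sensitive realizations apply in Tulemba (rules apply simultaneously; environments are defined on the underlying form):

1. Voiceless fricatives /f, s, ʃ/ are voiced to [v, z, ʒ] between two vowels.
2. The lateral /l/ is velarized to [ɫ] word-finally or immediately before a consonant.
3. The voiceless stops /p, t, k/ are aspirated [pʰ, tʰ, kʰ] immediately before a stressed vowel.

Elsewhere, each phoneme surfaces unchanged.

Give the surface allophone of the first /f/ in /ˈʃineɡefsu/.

[f]

/f/ — between /e/ and /s/; rule 1 does not apply here → [f].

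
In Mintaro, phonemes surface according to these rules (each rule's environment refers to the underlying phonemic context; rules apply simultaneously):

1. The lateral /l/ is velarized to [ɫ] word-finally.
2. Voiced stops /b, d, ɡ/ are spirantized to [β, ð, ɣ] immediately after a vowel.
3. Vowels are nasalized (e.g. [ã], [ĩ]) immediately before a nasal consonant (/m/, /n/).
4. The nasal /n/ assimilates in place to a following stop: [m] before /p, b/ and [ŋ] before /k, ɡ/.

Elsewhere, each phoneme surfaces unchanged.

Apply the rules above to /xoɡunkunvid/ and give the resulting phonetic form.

[xoɣũŋkũnvið]

/x/ (word-initial): no rule targets it → [x].
/o/ (between /x/ and /ɡ/) is in the target of rule 3 but the environment (before a nasal consonant) is not met → [o].
/ɡ/ — between /o/ and /u/, immediately after a vowel — surfaces as [ɣ] (rule 2).
/u/ — between /ɡ/ and /n/, before a nasal consonant — surfaces as [ũ] (rule 3).
/n/ (between /u/ and /k/): before a labial or velar stop, so rule 4 applies → [ŋ].
/k/ stays [k].
/u/ meets the environment for rule 3 (before a nasal consonant) → [ũ].
/n/ (between /u/ and /v/) is in the target of rule 4 but the environment (before a labial or velar stop) is not met → [n].
/v/ — not in any rule's target class → [v].
/i/ (between /v/ and /d/) is in the target of rule 3 but the environment (before a nasal consonant) is not met → [i].
/d/ meets the environment for rule 2 (immediately after a vowel) → [ð].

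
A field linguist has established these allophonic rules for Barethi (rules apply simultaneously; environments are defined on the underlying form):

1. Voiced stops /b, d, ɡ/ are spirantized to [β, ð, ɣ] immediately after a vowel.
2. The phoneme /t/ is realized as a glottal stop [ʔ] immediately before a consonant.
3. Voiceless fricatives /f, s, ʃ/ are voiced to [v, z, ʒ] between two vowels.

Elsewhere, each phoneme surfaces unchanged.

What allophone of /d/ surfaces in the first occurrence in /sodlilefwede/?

[ð]

Rule 1 applies to /d/ (between /o/ and /l/: immediately after a vowel) → [ð].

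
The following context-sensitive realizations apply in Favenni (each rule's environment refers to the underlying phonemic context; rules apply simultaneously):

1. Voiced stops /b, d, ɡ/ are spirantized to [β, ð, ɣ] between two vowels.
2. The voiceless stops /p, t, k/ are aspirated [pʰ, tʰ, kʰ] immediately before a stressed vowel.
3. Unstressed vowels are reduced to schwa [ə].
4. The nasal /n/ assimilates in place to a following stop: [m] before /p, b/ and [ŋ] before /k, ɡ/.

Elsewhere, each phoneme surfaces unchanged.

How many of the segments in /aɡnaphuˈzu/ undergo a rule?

Segments that undergo a rule: /a/ → [ə] (rule 3); /a/ → [ə] (rule 3); /u/ → [ə] (rule 3).
All other segments surface unchanged.

3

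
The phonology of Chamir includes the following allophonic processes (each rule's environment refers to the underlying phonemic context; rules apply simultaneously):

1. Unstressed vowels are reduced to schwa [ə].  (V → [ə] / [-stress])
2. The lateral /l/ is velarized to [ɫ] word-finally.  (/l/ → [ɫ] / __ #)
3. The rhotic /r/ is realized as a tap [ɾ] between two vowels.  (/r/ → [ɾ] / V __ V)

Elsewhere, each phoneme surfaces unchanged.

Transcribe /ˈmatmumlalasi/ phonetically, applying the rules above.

[ˈmatməmlələsə]

/m/ — not in any rule's target class → [m].
/a/ (between /m/ and /t/) is in the target of rule 1 but the environment (in an unstressed syllable) is not met → [a].
/t/ (between /a/ and /m/) is unaffected → [t].
/m/ (between /t/ and /u/) is unaffected → [m].
/u/ — between /m/ and /m/, in an unstressed syllable — surfaces as [ə] (rule 1).
/m/ stays [m].
/l/ (between /m/ and /a/) fails the environment for rule 2, so it stays [l].
Rule 1 applies to /a/ (between /l/ and /l/: in an unstressed syllable) → [ə].
/l/ — between /a/ and /a/; rule 2 does not apply here → [l].
/a/ — between /l/ and /s/, in an unstressed syllable — surfaces as [ə] (rule 1).
/s/ stays [s].
/i/ (word-final): in an unstressed syllable, so rule 1 applies → [ə].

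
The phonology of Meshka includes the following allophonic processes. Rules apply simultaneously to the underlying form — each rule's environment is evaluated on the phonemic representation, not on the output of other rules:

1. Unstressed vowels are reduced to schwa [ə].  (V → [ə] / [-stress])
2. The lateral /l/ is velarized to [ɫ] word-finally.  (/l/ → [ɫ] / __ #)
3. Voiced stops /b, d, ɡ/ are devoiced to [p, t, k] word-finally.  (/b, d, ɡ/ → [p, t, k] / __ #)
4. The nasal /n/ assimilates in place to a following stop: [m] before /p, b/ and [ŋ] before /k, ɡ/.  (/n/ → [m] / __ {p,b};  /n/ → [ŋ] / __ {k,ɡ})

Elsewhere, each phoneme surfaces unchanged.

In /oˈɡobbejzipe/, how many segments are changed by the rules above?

4

Segments that undergo a rule: /o/ → [ə] (rule 1); /e/ → [ə] (rule 1); /i/ → [ə] (rule 1); /e/ → [ə] (rule 1).
All other segments surface unchanged.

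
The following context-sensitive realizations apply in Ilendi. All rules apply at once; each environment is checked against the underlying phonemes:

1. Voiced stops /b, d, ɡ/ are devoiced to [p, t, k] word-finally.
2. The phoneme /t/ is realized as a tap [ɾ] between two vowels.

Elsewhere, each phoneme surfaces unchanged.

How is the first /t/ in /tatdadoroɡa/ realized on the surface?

/t/ (word-initial): rule 2 targets it, but not between two vowels → unchanged [t].

[t]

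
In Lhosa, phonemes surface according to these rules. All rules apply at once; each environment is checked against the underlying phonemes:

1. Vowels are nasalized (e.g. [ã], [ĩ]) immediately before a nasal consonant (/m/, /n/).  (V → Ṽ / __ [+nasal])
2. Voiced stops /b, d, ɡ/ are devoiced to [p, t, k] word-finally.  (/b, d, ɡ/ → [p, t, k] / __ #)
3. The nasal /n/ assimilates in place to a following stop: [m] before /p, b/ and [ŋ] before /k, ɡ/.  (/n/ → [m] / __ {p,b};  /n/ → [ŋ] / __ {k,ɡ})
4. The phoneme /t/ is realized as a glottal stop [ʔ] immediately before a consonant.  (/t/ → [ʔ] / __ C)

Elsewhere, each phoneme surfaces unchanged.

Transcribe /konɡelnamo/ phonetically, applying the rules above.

[kõŋɡelnãmo]

/k/ stays [k].
/o/ (between /k/ and /n/) occurs before a nasal consonant → [õ] by rule 1.
/n/ (between /o/ and /ɡ/) occurs before a labial or velar stop → [ŋ] by rule 3.
/ɡ/ (between /n/ and /e/) is in the target of rule 2 but the environment (word-finally) is not met → [ɡ].
/e/ (between /ɡ/ and /l/) fails the environment for rule 1, so it stays [e].
/l/ (between /e/ and /n/): no rule targets it → [l].
/n/ (between /l/ and /a/) fails the environment for rule 3, so it stays [n].
/a/ — between /n/ and /m/, before a nasal consonant — surfaces as [ã] (rule 1).
/m/ — not in any rule's target class → [m].
/o/ — word-final; rule 1 does not apply here → [o].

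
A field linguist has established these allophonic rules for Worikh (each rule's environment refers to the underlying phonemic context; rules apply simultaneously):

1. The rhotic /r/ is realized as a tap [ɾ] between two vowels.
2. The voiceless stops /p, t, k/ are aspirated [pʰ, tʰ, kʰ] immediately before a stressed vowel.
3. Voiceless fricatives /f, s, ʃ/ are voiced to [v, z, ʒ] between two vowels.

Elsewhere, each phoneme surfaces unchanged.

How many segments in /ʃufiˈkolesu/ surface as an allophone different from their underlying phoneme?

3

Segments that undergo a rule: /f/ → [v] (rule 3); /k/ → [kʰ] (rule 2); /s/ → [z] (rule 3).
All other segments surface unchanged.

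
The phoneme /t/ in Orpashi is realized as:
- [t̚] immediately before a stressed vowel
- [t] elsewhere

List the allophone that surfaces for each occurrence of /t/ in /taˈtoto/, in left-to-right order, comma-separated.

[t], [t̚], [t]

Occurrence 1 (position 1): no conditioning environment matches → elsewhere allophone [t].
Occurrence 2 (position 3): immediately before a stressed vowel → [t̚].
Occurrence 3 (position 5): no conditioning environment matches → elsewhere allophone [t].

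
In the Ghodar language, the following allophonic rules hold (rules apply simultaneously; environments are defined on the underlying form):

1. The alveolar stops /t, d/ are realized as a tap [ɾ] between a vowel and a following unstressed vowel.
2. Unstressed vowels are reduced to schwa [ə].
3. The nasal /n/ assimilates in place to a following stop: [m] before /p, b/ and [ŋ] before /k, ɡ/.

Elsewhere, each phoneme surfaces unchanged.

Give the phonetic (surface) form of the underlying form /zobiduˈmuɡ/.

[zəbəɾəˈmuɡ]

/z/ — not in any rule's target class → [z].
/o/ (between /z/ and /b/) occurs in an unstressed syllable → [ə] by rule 2.
/b/ (between /o/ and /i/): no rule targets it → [b].
/i/ meets the environment for rule 2 (in an unstressed syllable) → [ə].
/d/ (between /i/ and /u/): between a vowel and a following unstressed vowel, so rule 1 applies → [ɾ].
/u/ (between /d/ and /m/): in an unstressed syllable, so rule 2 applies → [ə].
/m/ — not in any rule's target class → [m].
/u/ (between /m/ and /ɡ/) is in the target of rule 2 but the environment (in an unstressed syllable) is not met → [u].
/ɡ/ — not in any rule's target class → [ɡ].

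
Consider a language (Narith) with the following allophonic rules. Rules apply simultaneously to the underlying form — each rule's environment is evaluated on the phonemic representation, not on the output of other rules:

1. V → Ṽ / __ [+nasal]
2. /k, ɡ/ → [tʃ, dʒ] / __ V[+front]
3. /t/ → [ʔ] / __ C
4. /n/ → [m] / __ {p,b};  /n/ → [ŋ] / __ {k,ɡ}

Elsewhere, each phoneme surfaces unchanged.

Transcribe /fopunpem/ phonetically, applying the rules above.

[fopũmpẽm]

/f/ stays [f].
/o/ (between /f/ and /p/) fails the environment for rule 1, so it stays [o].
/p/ — not in any rule's target class → [p].
/u/ (between /p/ and /n/) occurs before a nasal consonant → [ũ] by rule 1.
/n/ (between /u/ and /p/): before a labial or velar stop, so rule 4 applies → [m].
/p/ — not in any rule's target class → [p].
Rule 1 applies to /e/ (between /p/ and /m/: before a nasal consonant) → [ẽ].
/m/ — not in any rule's target class → [m].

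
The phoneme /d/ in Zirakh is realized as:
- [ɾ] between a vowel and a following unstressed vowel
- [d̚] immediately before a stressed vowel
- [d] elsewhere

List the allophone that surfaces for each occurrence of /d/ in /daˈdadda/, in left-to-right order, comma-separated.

[d], [d̚], [d], [d]

Occurrence 1 (position 1): no conditioning environment matches → elsewhere allophone [d].
Occurrence 2 (position 3): immediately before a stressed vowel → [d̚].
Occurrence 3 (position 5): no conditioning environment matches → elsewhere allophone [d].
Occurrence 4 (position 6): no conditioning environment matches → elsewhere allophone [d].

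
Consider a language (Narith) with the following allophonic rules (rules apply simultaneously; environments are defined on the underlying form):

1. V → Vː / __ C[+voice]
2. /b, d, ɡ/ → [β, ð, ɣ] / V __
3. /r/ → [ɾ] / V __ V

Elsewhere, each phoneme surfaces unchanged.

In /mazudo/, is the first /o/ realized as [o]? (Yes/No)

/o/ (word-final) fails the environment for rule 1, so it stays [o].
The actual realization is [o], which matches [o].

Yes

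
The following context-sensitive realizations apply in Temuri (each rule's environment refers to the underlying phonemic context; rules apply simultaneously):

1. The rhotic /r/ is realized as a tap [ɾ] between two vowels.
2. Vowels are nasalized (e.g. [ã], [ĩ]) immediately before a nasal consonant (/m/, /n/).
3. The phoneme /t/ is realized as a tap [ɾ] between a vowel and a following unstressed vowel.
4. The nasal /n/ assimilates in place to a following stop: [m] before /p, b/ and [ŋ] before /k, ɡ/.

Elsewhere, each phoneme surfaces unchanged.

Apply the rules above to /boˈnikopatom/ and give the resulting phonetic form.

/b/ — not in any rule's target class → [b].
/o/ (between /b/ and /n/) occurs before a nasal consonant → [õ] by rule 2.
/n/ — between /o/ and /i/; rule 4 does not apply here → [n].
/i/ (between /n/ and /k/) fails the environment for rule 2, so it stays [i].
/k/ (between /i/ and /o/) is unaffected → [k].
/o/ (between /k/ and /p/): rule 2 targets it, but not before a nasal consonant → unchanged [o].
/p/ — not in any rule's target class → [p].
/a/ (between /p/ and /t/) is in the target of rule 2 but the environment (before a nasal consonant) is not met → [a].
/t/ (between /a/ and /o/): between a vowel and a following unstressed vowel, so rule 3 applies → [ɾ].
Rule 2 applies to /o/ (between /t/ and /m/: before a nasal consonant) → [õ].
/m/ — not in any rule's target class → [m].

[bõˈnikopaɾõm]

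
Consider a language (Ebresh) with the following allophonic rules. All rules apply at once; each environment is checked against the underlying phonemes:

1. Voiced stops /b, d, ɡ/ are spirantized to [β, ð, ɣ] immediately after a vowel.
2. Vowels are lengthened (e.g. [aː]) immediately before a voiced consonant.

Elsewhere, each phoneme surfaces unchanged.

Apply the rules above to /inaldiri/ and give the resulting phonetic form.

[iːnaːldiːri]

/i/ — word-initial, before a voiced consonant — surfaces as [iː] (rule 2).
/n/ stays [n].
/a/ — between /n/ and /l/, before a voiced consonant — surfaces as [aː] (rule 2).
/l/ (between /a/ and /d/) is unaffected → [l].
/d/ (between /l/ and /i/) is in the target of rule 1 but the environment (immediately after a vowel) is not met → [d].
/i/ (between /d/ and /r/): before a voiced consonant, so rule 2 applies → [iː].
/r/ (between /i/ and /i/) is unaffected → [r].
/i/ (word-final) is in the target of rule 2 but the environment (before a voiced consonant) is not met → [i].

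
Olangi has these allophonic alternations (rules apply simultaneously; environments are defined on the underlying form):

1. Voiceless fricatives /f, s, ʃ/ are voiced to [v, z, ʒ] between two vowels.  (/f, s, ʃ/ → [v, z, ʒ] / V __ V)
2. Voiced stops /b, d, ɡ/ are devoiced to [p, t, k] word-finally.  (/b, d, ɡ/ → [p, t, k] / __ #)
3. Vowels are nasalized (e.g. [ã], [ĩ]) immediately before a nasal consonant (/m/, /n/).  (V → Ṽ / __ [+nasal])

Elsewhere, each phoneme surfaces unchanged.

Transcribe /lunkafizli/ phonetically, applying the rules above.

[lũnkavizli]

/l/ — not in any rule's target class → [l].
/u/ (between /l/ and /n/) occurs before a nasal consonant → [ũ] by rule 3.
/n/ stays [n].
/k/ — not in any rule's target class → [k].
/a/ (between /k/ and /f/) fails the environment for rule 3, so it stays [a].
/f/ meets the environment for rule 1 (between two vowels) → [v].
/i/ (between /f/ and /z/) fails the environment for rule 3, so it stays [i].
/z/ — not in any rule's target class → [z].
/l/ (between /z/ and /i/) is unaffected → [l].
/i/ (word-final) fails the environment for rule 3, so it stays [i].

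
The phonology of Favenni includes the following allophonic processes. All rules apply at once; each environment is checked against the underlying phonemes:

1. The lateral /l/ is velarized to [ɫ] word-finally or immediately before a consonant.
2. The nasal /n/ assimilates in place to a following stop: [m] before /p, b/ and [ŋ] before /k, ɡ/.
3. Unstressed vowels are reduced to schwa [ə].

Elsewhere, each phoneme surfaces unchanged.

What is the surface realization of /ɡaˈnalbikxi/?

[ɡəˈnaɫbəkxə]

/ɡ/ stays [ɡ].
/a/ (between /ɡ/ and /n/): in an unstressed syllable, so rule 3 applies → [ə].
/n/ (between /a/ and /a/): rule 2 targets it, but not before a labial or velar stop → unchanged [n].
/a/ (between /n/ and /l/): rule 3 targets it, but not in an unstressed syllable → unchanged [a].
/l/ meets the environment for rule 1 (word-finally or immediately before a consonant) → [ɫ].
/b/ (between /l/ and /i/): no rule targets it → [b].
Rule 3 applies to /i/ (between /b/ and /k/: in an unstressed syllable) → [ə].
/k/ stays [k].
/x/ stays [x].
/i/ (word-final): in an unstressed syllable, so rule 3 applies → [ə].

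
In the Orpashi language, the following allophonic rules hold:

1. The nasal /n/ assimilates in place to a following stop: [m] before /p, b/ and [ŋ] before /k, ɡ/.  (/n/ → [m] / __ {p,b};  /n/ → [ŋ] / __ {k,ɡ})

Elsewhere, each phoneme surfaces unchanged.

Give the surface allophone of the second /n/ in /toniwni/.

[n]

/n/ (between /w/ and /i/) is in the target of rule 1 but the environment (before a labial or velar stop) is not met → [n].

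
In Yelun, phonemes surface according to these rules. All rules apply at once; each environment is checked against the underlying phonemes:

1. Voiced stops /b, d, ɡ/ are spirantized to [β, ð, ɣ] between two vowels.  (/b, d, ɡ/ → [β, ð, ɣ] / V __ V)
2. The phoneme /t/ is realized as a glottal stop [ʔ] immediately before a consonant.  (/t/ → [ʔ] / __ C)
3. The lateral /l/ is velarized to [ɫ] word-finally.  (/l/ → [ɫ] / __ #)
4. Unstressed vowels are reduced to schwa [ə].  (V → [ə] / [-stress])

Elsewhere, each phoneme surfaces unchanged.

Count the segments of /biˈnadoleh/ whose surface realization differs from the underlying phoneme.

Segments that undergo a rule: /i/ → [ə] (rule 4); /d/ → [ð] (rule 1); /o/ → [ə] (rule 4); /e/ → [ə] (rule 4).
All other segments surface unchanged.

4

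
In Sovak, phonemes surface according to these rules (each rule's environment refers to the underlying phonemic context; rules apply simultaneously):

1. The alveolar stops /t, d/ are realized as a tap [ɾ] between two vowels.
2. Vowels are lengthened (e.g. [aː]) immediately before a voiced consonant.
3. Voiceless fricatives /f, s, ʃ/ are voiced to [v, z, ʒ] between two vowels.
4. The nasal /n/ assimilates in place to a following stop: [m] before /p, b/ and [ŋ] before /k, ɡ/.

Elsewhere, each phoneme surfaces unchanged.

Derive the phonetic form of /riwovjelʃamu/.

/r/ (word-initial): no rule targets it → [r].
Rule 2 applies to /i/ (between /r/ and /w/: before a voiced consonant) → [iː].
/w/ stays [w].
/o/ meets the environment for rule 2 (before a voiced consonant) → [oː].
/v/ stays [v].
/j/ (between /v/ and /e/): no rule targets it → [j].
/e/ meets the environment for rule 2 (before a voiced consonant) → [eː].
/l/ stays [l].
/ʃ/ (between /l/ and /a/): rule 3 targets it, but not between two vowels → unchanged [ʃ].
/a/ (between /ʃ/ and /m/) occurs before a voiced consonant → [aː] by rule 2.
/m/ (between /a/ and /u/) is unaffected → [m].
/u/ — word-final; rule 2 does not apply here → [u].

[riːwoːvjeːlʃaːmu]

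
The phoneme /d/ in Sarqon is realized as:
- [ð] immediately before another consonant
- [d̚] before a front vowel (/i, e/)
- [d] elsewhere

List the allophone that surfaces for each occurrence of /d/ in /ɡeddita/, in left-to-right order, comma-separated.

[ð], [d̚]

Occurrence 1 (position 3): immediately before another consonant → [ð].
Occurrence 2 (position 4): before a front vowel (/i, e/) → [d̚].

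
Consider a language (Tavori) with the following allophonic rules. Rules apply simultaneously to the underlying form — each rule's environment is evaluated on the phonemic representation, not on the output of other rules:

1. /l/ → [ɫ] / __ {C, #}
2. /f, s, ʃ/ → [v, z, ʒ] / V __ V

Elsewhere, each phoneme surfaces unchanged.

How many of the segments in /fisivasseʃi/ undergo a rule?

2

Segments that undergo a rule: /s/ → [z] (rule 2); /ʃ/ → [ʒ] (rule 2).
All other segments surface unchanged.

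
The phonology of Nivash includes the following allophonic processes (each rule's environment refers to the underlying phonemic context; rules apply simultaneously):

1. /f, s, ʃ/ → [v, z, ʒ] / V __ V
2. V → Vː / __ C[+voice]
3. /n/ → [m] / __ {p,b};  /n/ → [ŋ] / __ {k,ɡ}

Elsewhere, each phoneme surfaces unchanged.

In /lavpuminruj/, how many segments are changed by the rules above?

4

Segments that undergo a rule: /a/ → [aː] (rule 2); /u/ → [uː] (rule 2); /i/ → [iː] (rule 2); /u/ → [uː] (rule 2).
All other segments surface unchanged.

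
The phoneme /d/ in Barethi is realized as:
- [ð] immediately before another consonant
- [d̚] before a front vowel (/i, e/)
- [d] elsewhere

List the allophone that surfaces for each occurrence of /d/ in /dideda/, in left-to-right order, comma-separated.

[d̚], [d̚], [d]

Occurrence 1 (position 1): before a front vowel (/i, e/) → [d̚].
Occurrence 2 (position 3): before a front vowel (/i, e/) → [d̚].
Occurrence 3 (position 5): no conditioning environment matches → elsewhere allophone [d].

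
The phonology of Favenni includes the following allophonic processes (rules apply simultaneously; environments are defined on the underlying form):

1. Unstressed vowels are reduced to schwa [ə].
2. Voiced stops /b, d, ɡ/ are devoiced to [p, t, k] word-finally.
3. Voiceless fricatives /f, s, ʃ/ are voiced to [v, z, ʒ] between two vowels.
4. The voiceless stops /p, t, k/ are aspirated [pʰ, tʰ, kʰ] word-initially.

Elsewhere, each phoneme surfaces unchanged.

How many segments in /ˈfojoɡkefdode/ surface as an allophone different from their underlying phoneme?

Segments that undergo a rule: /o/ → [ə] (rule 1); /e/ → [ə] (rule 1); /o/ → [ə] (rule 1); /e/ → [ə] (rule 1).
All other segments surface unchanged.

4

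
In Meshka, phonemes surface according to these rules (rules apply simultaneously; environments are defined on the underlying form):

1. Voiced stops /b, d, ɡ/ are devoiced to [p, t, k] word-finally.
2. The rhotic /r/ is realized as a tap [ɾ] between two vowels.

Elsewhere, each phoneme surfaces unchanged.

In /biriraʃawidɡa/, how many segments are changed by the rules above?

2

Segments that undergo a rule: /r/ → [ɾ] (rule 2); /r/ → [ɾ] (rule 2).
All other segments surface unchanged.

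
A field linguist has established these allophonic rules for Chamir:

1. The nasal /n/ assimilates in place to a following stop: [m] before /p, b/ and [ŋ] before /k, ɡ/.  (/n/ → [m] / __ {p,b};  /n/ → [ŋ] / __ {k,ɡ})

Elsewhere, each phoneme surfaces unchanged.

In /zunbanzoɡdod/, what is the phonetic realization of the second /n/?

/n/ (between /a/ and /z/) fails the environment for rule 1, so it stays [n].

[n]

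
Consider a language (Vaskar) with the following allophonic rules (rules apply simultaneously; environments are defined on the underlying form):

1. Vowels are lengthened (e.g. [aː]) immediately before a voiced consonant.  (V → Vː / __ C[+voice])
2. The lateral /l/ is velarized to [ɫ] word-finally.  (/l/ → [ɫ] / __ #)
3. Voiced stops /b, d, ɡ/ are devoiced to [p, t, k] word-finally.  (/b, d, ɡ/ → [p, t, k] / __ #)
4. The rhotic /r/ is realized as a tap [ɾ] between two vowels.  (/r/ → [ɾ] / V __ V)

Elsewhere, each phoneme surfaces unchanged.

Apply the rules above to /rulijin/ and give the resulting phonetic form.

[ruːliːjiːn]

/r/ (word-initial): rule 4 targets it, but not between two vowels → unchanged [r].
/u/ meets the environment for rule 1 (before a voiced consonant) → [uː].
/l/ (between /u/ and /i/): rule 2 targets it, but not word-finally → unchanged [l].
/i/ meets the environment for rule 1 (before a voiced consonant) → [iː].
/i/ (between /j/ and /n/): before a voiced consonant, so rule 1 applies → [iː].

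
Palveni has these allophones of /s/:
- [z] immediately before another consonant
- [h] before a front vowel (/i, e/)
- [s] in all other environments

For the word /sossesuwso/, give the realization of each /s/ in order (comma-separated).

[s], [z], [h], [s], [s]

Occurrence 1 (position 1): no conditioning environment matches → elsewhere allophone [s].
Occurrence 2 (position 3): immediately before another consonant → [z].
Occurrence 3 (position 4): before a front vowel (/i, e/) → [h].
Occurrence 4 (position 6): no conditioning environment matches → elsewhere allophone [s].
Occurrence 5 (position 9): no conditioning environment matches → elsewhere allophone [s].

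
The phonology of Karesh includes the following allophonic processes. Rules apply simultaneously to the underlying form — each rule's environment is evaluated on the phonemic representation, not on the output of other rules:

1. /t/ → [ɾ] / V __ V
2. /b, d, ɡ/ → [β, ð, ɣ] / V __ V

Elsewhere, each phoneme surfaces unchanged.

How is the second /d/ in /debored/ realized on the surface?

[d]

/d/ (word-final) is in the target of rule 2 but the environment (between two vowels) is not met → [d].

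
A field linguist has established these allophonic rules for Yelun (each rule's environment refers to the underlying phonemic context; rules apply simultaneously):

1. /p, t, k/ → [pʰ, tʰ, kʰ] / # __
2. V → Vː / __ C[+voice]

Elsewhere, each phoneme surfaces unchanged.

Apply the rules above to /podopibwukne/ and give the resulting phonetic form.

[pʰoːdopiːbwukne]

/p/ (word-initial): word-initially, so rule 1 applies → [pʰ].
Rule 2 applies to /o/ (between /p/ and /d/: before a voiced consonant) → [oː].
/d/ stays [d].
/o/ — between /d/ and /p/; rule 2 does not apply here → [o].
/p/ — between /o/ and /i/; rule 1 does not apply here → [p].
/i/ (between /p/ and /b/): before a voiced consonant, so rule 2 applies → [iː].
/b/ — not in any rule's target class → [b].
/w/ stays [w].
/u/ (between /w/ and /k/) fails the environment for rule 2, so it stays [u].
/k/ (between /u/ and /n/) fails the environment for rule 1, so it stays [k].
/n/ — not in any rule's target class → [n].
/e/ (word-final) fails the environment for rule 2, so it stays [e].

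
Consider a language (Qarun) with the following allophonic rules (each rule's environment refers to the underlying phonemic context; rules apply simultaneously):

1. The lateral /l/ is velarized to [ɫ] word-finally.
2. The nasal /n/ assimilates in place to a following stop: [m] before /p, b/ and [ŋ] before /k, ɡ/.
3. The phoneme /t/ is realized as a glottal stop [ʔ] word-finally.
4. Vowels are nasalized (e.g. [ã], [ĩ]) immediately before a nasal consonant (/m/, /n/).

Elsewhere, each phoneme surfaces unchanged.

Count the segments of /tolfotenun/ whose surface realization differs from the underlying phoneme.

Segments that undergo a rule: /e/ → [ẽ] (rule 4); /u/ → [ũ] (rule 4).
All other segments surface unchanged.

2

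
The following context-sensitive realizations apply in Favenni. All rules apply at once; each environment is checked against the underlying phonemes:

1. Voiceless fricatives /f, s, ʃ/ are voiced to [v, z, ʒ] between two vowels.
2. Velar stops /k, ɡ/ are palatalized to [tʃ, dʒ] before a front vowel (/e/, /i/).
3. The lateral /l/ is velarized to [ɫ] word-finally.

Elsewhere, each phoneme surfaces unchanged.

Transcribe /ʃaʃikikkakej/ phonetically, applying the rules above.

/ʃ/ (word-initial): rule 1 targets it, but not between two vowels → unchanged [ʃ].
/a/ stays [a].
/ʃ/ (between /a/ and /i/) occurs between two vowels → [ʒ] by rule 1.
/i/ (between /ʃ/ and /k/): no rule targets it → [i].
/k/ — between /i/ and /i/, before a front vowel — surfaces as [tʃ] (rule 2).
/i/ (between /k/ and /k/) is unaffected → [i].
/k/ (between /i/ and /k/): rule 2 targets it, but not before a front vowel → unchanged [k].
/k/ (between /k/ and /a/) is in the target of rule 2 but the environment (before a front vowel) is not met → [k].
/a/ — not in any rule's target class → [a].
/k/ (between /a/ and /e/) occurs before a front vowel → [tʃ] by rule 2.
/e/ (between /k/ and /j/) is unaffected → [e].
/j/ (word-final) is unaffected → [j].

[ʃaʒitʃikkatʃej]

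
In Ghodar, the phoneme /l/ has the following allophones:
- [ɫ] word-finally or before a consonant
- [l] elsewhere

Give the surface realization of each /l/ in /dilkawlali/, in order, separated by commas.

Occurrence 1 (position 3): word-finally or before a consonant → [ɫ].
Occurrence 2 (position 7): no conditioning environment matches → elsewhere allophone [l].
Occurrence 3 (position 9): no conditioning environment matches → elsewhere allophone [l].

[ɫ], [l], [l]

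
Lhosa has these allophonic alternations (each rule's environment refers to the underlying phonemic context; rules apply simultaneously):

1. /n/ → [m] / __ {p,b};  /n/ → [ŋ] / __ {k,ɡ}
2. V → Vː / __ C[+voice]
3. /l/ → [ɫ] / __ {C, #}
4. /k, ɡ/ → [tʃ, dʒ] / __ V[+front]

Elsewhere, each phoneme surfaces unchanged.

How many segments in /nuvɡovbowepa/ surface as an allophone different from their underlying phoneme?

3

Segments that undergo a rule: /u/ → [uː] (rule 2); /o/ → [oː] (rule 2); /o/ → [oː] (rule 2).
All other segments surface unchanged.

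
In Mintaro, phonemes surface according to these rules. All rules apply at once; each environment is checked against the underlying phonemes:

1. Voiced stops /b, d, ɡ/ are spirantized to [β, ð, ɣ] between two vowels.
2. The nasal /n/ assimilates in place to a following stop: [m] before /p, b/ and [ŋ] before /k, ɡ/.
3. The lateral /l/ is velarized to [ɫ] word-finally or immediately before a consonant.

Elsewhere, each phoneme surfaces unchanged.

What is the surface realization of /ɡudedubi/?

/ɡ/ (word-initial) is in the target of rule 1 but the environment (between two vowels) is not met → [ɡ].
/u/ stays [u].
/d/ meets the environment for rule 1 (between two vowels) → [ð].
/e/ (between /d/ and /d/) is unaffected → [e].
/d/ meets the environment for rule 1 (between two vowels) → [ð].
/u/ (between /d/ and /b/) is unaffected → [u].
/b/ meets the environment for rule 1 (between two vowels) → [β].
/i/ stays [i].

[ɡuðeðuβi]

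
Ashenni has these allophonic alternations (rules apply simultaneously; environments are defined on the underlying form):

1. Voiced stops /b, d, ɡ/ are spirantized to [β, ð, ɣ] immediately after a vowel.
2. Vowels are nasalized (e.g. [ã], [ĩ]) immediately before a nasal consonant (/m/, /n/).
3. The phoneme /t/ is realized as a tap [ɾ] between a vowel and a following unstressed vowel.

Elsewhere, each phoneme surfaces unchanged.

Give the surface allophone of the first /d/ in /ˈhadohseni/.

/d/ — between /a/ and /o/, immediately after a vowel — surfaces as [ð] (rule 1).

[ð]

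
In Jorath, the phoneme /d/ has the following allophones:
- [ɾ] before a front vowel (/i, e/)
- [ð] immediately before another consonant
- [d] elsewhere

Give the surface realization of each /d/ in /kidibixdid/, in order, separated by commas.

Occurrence 1 (position 3): before a front vowel (/i, e/) → [ɾ].
Occurrence 2 (position 8): before a front vowel (/i, e/) → [ɾ].
Occurrence 3 (position 10): no conditioning environment matches → elsewhere allophone [d].

[ɾ], [ɾ], [d]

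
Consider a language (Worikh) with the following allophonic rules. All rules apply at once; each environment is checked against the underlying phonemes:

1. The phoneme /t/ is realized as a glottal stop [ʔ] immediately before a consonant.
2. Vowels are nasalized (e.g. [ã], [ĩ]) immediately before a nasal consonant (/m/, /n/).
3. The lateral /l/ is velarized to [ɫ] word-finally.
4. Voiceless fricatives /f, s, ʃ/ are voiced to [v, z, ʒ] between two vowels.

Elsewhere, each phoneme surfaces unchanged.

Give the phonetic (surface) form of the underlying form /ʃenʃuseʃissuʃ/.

[ʃẽnʃuzeʒissuʃ]

/ʃ/ (word-initial) fails the environment for rule 4, so it stays [ʃ].
Rule 2 applies to /e/ (between /ʃ/ and /n/: before a nasal consonant) → [ẽ].
/n/ — not in any rule's target class → [n].
/ʃ/ (between /n/ and /u/) fails the environment for rule 4, so it stays [ʃ].
/u/ — between /ʃ/ and /s/; rule 2 does not apply here → [u].
/s/ — between /u/ and /e/, between two vowels — surfaces as [z] (rule 4).
/e/ (between /s/ and /ʃ/): rule 2 targets it, but not before a nasal consonant → unchanged [e].
/ʃ/ (between /e/ and /i/) occurs between two vowels → [ʒ] by rule 4.
/i/ — between /ʃ/ and /s/; rule 2 does not apply here → [i].
/s/ — between /i/ and /s/; rule 4 does not apply here → [s].
/s/ — between /s/ and /u/; rule 4 does not apply here → [s].
/u/ (between /s/ and /ʃ/) is in the target of rule 2 but the environment (before a nasal consonant) is not met → [u].
/ʃ/ — word-final; rule 4 does not apply here → [ʃ].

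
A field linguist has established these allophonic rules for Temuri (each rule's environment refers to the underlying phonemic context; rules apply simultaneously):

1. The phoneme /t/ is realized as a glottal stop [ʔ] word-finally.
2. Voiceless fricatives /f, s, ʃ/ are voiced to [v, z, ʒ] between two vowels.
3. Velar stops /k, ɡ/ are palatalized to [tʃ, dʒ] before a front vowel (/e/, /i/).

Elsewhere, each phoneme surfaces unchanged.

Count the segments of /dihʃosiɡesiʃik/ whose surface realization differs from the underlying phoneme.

4

Segments that undergo a rule: /s/ → [z] (rule 2); /ɡ/ → [dʒ] (rule 3); /s/ → [z] (rule 2); /ʃ/ → [ʒ] (rule 2).
All other segments surface unchanged.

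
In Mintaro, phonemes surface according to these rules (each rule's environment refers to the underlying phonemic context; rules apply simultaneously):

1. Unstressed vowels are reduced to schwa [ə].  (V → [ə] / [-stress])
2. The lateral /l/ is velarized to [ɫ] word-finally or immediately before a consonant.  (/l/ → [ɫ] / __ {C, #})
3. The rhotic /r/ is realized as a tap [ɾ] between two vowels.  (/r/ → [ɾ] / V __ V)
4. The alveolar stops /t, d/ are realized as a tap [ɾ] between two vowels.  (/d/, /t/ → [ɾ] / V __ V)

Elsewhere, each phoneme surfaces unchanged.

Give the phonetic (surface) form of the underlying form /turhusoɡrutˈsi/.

[tərhəsəɡrətˈsi]

/t/ — word-initial; rule 4 does not apply here → [t].
Rule 1 applies to /u/ (between /t/ and /r/: in an unstressed syllable) → [ə].
/r/ (between /u/ and /h/) fails the environment for rule 3, so it stays [r].
/h/ stays [h].
/u/ (between /h/ and /s/): in an unstressed syllable, so rule 1 applies → [ə].
/s/ (between /u/ and /o/): no rule targets it → [s].
/o/ (between /s/ and /ɡ/) occurs in an unstressed syllable → [ə] by rule 1.
/ɡ/ (between /o/ and /r/): no rule targets it → [ɡ].
/r/ — between /ɡ/ and /u/; rule 3 does not apply here → [r].
/u/ (between /r/ and /t/): in an unstressed syllable, so rule 1 applies → [ə].
/t/ — between /u/ and /s/; rule 4 does not apply here → [t].
/s/ stays [s].
/i/ — word-final; rule 1 does not apply here → [i].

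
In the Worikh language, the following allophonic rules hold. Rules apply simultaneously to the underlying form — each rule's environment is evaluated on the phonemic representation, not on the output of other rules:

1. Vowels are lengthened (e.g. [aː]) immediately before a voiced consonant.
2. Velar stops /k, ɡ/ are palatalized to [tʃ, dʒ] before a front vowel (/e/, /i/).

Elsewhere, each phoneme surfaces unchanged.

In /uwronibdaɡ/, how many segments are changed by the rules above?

4

Segments that undergo a rule: /u/ → [uː] (rule 1); /o/ → [oː] (rule 1); /i/ → [iː] (rule 1); /a/ → [aː] (rule 1).
All other segments surface unchanged.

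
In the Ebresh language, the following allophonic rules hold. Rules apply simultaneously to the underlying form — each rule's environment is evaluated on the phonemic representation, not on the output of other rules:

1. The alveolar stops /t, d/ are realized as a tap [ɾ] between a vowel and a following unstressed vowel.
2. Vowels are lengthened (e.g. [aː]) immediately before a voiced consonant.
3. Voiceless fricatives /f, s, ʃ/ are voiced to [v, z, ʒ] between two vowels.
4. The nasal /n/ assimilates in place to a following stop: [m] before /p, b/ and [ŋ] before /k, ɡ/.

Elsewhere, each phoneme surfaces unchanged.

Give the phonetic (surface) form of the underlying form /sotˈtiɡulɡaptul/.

/s/ (word-initial) fails the environment for rule 3, so it stays [s].
/o/ (between /s/ and /t/) fails the environment for rule 2, so it stays [o].
/t/ (between /o/ and /t/) fails the environment for rule 1, so it stays [t].
/t/ (between /t/ and /i/) is in the target of rule 1 but the environment (between a vowel and a following unstressed vowel) is not met → [t].
/i/ meets the environment for rule 2 (before a voiced consonant) → [iː].
/u/ (between /ɡ/ and /l/): before a voiced consonant, so rule 2 applies → [uː].
/a/ (between /ɡ/ and /p/) is in the target of rule 2 but the environment (before a voiced consonant) is not met → [a].
/t/ — between /p/ and /u/; rule 1 does not apply here → [t].
/u/ (between /t/ and /l/): before a voiced consonant, so rule 2 applies → [uː].

[sotˈtiːɡuːlɡaptuːl]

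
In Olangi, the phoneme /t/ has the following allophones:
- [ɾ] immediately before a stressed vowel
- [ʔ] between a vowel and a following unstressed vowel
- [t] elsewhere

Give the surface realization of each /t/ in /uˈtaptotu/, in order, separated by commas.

[ɾ], [t], [ʔ]

Occurrence 1 (position 2): immediately before a stressed vowel → [ɾ].
Occurrence 2 (position 5): no conditioning environment matches → elsewhere allophone [t].
Occurrence 3 (position 7): between a vowel and a following unstressed vowel → [ʔ].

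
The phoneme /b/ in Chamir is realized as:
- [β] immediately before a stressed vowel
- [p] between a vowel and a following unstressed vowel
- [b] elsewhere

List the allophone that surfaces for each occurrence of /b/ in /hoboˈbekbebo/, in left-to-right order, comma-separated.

Occurrence 1 (position 3): between a vowel and a following unstressed vowel → [p].
Occurrence 2 (position 5): immediately before a stressed vowel → [β].
Occurrence 3 (position 8): no conditioning environment matches → elsewhere allophone [b].
Occurrence 4 (position 10): between a vowel and a following unstressed vowel → [p].

[p], [β], [b], [p]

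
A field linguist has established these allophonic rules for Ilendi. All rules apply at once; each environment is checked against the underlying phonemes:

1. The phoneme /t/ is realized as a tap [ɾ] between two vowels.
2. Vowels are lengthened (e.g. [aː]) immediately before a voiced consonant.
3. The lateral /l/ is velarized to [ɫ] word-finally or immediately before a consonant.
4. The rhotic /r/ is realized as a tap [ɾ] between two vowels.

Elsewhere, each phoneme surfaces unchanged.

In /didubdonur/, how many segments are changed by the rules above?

4

Segments that undergo a rule: /i/ → [iː] (rule 2); /u/ → [uː] (rule 2); /o/ → [oː] (rule 2); /u/ → [uː] (rule 2).
All other segments surface unchanged.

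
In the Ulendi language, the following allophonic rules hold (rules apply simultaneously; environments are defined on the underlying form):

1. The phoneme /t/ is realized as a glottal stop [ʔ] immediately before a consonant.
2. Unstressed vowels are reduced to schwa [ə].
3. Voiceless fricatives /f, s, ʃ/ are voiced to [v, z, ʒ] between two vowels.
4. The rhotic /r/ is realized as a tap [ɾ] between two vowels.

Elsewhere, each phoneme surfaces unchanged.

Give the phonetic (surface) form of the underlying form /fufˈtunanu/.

[fəfˈtunənə]

/f/ (word-initial): rule 3 targets it, but not between two vowels → unchanged [f].
/u/ (between /f/ and /f/) occurs in an unstressed syllable → [ə] by rule 2.
/f/ (between /u/ and /t/) is in the target of rule 3 but the environment (between two vowels) is not met → [f].
/t/ (between /f/ and /u/) is in the target of rule 1 but the environment (immediately before a consonant) is not met → [t].
/u/ — between /t/ and /n/; rule 2 does not apply here → [u].
/n/ (between /u/ and /a/): no rule targets it → [n].
/a/ (between /n/ and /n/): in an unstressed syllable, so rule 2 applies → [ə].
/n/ stays [n].
Rule 2 applies to /u/ (word-final: in an unstressed syllable) → [ə].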